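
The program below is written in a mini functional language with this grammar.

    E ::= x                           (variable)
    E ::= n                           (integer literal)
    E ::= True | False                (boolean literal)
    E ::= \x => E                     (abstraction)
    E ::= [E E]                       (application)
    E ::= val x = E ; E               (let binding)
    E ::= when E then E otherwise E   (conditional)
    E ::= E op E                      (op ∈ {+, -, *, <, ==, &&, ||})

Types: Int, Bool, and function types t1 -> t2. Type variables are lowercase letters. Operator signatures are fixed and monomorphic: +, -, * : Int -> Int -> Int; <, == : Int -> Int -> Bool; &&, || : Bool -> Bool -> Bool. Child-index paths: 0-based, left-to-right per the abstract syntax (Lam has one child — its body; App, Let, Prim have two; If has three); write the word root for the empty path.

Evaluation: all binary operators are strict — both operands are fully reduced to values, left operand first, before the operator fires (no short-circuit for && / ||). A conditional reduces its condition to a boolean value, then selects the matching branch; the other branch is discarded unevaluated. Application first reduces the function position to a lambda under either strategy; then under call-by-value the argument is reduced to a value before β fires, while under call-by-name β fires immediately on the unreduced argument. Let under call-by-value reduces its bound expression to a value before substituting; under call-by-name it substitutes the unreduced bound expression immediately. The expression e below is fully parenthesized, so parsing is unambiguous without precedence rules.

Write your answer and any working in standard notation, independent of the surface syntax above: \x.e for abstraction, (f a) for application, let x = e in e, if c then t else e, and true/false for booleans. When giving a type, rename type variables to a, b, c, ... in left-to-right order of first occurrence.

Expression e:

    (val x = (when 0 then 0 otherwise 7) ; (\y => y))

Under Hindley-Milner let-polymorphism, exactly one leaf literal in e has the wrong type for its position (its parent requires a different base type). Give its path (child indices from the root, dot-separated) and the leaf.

Answer: 0.0 : 0

Working:
  unify Int ~ Bool
  FAIL: mismatch Int ~ Bool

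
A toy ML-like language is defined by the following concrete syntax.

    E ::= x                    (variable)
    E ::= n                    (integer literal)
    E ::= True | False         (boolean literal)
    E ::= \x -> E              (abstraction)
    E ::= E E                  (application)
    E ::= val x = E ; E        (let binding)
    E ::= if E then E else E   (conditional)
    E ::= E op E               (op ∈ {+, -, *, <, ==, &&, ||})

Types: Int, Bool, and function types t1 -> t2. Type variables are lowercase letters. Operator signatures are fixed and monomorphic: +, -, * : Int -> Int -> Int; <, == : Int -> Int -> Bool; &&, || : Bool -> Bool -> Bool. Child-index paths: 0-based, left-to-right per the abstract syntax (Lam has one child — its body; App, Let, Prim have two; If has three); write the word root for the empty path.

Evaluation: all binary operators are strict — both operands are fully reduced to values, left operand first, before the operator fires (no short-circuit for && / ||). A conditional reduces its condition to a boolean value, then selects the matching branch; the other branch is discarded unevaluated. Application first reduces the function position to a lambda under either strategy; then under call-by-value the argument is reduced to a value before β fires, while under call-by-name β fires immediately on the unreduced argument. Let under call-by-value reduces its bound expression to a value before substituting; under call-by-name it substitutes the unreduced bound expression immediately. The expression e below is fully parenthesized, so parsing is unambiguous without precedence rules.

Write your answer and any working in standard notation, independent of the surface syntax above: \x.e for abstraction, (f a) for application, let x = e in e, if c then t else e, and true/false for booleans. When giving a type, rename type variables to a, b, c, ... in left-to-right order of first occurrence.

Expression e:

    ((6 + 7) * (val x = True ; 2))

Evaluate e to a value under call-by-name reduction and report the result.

Answer: 26

Derivation:
step 0: ((6 + 7) * (let x = true in 2))
step 1: [delta@0] (13 * (let x = true in 2))
step 2: [let@1] (13 * 2)
step 3: [delta@root] 26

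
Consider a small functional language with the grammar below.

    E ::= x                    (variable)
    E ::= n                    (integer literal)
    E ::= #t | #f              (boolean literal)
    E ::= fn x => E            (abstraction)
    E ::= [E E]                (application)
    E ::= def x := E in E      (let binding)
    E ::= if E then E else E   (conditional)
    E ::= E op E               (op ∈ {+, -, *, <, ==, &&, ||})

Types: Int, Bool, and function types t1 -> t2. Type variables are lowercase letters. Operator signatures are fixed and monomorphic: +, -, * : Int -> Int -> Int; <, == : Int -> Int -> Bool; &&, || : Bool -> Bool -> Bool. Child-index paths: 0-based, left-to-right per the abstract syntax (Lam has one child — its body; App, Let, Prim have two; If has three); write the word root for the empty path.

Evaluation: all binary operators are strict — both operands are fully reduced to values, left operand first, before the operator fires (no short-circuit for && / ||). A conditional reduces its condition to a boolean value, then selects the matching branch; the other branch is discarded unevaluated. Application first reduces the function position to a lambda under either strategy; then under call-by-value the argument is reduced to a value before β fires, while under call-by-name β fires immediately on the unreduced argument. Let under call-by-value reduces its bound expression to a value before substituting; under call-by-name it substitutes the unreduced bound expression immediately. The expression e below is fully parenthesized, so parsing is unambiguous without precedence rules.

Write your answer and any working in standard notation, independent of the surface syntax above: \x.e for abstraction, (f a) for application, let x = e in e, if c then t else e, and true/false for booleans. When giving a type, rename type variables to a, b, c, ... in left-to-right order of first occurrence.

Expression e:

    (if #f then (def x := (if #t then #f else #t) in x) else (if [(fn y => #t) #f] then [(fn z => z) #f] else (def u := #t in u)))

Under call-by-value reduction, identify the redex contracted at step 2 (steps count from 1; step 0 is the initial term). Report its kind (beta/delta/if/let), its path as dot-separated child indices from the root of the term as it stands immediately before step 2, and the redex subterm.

Working:
step 0: (if false then (let x = (if true then false else true) in x) else (if ((\y.true) false) then ((\z.z) false) else (let u = true in u)))
step 1: [if@root] (if ((\y.true) false) then ((\z.z) false) else (let u = true in u))
step 2: [beta@0] (if true then ((\z.z) false) else (let u = true in u))

Answer: beta at 0 : ((\y.true) false)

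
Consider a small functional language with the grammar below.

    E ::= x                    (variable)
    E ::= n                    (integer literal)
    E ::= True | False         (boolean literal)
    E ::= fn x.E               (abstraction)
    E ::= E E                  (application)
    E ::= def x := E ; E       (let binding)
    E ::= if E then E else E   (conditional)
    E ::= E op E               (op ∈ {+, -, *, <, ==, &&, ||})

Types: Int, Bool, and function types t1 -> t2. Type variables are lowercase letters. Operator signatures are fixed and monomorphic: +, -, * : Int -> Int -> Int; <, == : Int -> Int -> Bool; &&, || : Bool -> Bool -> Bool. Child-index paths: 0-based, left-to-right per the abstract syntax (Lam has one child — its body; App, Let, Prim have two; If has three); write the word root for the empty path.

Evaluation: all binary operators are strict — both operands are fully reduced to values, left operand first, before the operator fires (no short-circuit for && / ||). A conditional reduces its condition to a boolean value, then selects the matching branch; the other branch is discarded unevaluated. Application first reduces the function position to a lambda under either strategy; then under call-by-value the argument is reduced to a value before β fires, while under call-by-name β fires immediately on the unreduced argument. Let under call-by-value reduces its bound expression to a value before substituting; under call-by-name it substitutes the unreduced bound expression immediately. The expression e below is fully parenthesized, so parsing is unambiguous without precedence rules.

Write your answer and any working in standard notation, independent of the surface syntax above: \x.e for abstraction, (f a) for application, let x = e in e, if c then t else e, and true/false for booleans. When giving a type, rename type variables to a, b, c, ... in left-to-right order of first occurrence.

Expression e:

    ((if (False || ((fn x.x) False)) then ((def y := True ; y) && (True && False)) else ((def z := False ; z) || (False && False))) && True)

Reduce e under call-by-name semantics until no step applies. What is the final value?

Trace:
step 0: ((if (false || ((\x.x) false)) then ((let y = true in y) && (true && false)) else ((let z = false in z) || (false && false))) && true)
step 1: [beta@0.0.1] ((if (false || false) then ((let y = true in y) && (true && false)) else ((let z = false in z) || (false && false))) && true)
step 2: [delta@0.0] ((if false then ((let y = true in y) && (true && false)) else ((let z = false in z) || (false && false))) && true)
step 3: [if@0] (((let z = false in z) || (false && false)) && true)
step 4: [let@0.0] ((false || (false && false)) && true)
step 5: [delta@0.1] ((false || false) && true)
step 6: [delta@0] (false && true)
step 7: [delta@root] false

Answer: false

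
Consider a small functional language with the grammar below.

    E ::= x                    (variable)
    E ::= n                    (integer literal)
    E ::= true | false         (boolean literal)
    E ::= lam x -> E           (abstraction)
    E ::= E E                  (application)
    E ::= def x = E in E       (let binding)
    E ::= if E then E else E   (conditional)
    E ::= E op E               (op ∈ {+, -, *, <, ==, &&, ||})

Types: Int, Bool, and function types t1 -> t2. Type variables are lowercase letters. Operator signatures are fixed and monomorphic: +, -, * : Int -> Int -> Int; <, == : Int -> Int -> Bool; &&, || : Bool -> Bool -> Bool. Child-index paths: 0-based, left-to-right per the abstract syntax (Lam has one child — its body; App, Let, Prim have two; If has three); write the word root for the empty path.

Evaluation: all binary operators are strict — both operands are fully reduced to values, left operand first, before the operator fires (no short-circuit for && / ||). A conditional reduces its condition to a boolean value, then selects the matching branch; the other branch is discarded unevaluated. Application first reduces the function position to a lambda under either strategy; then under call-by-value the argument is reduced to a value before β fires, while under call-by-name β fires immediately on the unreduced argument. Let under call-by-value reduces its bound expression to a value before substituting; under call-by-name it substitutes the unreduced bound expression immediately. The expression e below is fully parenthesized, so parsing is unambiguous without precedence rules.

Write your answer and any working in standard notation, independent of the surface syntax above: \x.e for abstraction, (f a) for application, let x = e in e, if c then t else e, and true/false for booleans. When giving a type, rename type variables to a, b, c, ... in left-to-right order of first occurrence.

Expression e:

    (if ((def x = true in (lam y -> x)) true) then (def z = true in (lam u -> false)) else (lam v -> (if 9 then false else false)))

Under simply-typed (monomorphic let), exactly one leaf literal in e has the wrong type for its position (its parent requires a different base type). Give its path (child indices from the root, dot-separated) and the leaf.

Answer: 2.0.0 : 9

Derivation:
let x : Bool
x : Bool
\y._ : a -> Bool
  unify a -> Bool ~ Bool -> b
  unify a ~ Bool
  unify Bool ~ b
_ _ : Bool
  unify Bool ~ Bool
let z : Bool
\u._ : c -> Bool
  unify Int ~ Bool
  FAIL: mismatch Int ~ Bool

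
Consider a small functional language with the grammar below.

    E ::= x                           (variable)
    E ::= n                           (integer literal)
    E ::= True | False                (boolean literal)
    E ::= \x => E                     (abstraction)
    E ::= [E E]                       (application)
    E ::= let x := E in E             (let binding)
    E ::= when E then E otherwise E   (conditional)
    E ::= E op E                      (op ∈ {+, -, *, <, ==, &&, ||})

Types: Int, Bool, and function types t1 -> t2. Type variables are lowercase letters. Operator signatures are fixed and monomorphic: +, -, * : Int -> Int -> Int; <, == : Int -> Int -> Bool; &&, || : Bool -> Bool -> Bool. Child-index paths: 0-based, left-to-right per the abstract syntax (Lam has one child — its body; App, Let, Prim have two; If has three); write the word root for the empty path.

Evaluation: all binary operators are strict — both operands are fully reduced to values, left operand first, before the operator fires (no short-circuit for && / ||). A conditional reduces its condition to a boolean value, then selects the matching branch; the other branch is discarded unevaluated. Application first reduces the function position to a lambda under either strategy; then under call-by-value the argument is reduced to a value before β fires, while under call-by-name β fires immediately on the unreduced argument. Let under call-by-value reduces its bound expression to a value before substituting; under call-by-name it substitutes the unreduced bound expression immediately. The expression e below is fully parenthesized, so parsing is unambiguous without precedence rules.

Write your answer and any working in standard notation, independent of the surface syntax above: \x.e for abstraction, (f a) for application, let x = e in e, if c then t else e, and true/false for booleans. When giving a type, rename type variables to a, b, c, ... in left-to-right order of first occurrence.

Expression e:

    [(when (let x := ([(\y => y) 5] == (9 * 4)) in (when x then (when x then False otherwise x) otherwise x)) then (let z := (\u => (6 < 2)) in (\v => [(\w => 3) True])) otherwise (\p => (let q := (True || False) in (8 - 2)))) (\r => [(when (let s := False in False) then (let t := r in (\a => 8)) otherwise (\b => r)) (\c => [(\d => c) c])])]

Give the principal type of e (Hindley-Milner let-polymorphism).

Trace:
y : a
\y._ : a -> a
  unify a -> a ~ Int -> b
  unify a ~ Int
  unify Int ~ b
_ _ : Int
  unify Int ~ Int
  unify Int ~ Int
  unify Int ~ Int
  unify Int ~ Int
let x : Bool
x : Bool
  unify Bool ~ Bool
x : Bool
  unify Bool ~ Bool
x : Bool
  unify Bool ~ Bool
x : Bool
  unify Bool ~ Bool
  unify Bool ~ Bool
  unify Int ~ Int
  unify Int ~ Int
\u._ : c -> Bool
let z : forall. c -> Bool
\w._ : e -> Int
  unify e -> Int ~ Bool -> f
  unify e ~ Bool
  unify Int ~ f
_ _ : Int
\v._ : d -> Int
  unify Bool ~ Bool
  unify Bool ~ Bool
let q : Bool
  unify Int ~ Int
  unify Int ~ Int
\p._ : g -> Int
  unify d -> Int ~ g -> Int
  unify d ~ g
  unify Int ~ Int
let s : Bool
  unify Bool ~ Bool
r : h
let t : h
\a._ : i -> Int
r : h
\b._ : j -> h
  unify i -> Int ~ j -> h
  unify i ~ j
  unify Int ~ h
c : k
\d._ : l -> k
c : k
  unify l -> k ~ k -> m
  unify l ~ k
  unify k ~ m
_ _ : m
\c._ : m -> m
  unify j -> Int ~ (m -> m) -> n
  unify j ~ m -> m
  unify Int ~ n
_ _ : Int
\r._ : Int -> Int
  unify g -> Int ~ (Int -> Int) -> o
  unify g ~ Int -> Int
  unify Int ~ o
_ _ : Int

Answer: Int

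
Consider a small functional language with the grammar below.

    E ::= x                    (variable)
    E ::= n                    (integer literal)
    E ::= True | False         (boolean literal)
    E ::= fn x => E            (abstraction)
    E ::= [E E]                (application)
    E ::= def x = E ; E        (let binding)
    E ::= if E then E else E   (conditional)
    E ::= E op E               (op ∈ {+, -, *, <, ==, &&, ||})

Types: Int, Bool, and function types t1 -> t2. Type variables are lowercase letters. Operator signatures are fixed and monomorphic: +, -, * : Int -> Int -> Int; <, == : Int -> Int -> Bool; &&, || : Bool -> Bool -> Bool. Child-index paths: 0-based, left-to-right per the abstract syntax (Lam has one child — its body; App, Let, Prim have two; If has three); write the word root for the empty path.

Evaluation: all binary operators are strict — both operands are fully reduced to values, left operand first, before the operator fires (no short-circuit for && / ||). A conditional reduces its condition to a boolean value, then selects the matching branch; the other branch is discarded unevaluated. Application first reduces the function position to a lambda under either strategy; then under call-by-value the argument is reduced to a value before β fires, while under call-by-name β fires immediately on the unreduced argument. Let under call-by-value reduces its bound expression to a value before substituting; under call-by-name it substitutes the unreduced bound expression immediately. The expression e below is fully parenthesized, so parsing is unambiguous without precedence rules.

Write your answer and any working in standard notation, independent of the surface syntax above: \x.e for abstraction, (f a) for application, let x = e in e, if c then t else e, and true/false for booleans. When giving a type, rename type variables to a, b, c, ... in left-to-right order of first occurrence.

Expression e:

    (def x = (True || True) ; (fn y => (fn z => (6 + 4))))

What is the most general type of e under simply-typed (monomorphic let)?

Answer: a -> b -> Int

Derivation:
  unify Bool ~ Bool
  unify Bool ~ Bool
let x : Bool
  unify Int ~ Int
  unify Int ~ Int
\z._ : b -> Int
\y._ : a -> b -> Int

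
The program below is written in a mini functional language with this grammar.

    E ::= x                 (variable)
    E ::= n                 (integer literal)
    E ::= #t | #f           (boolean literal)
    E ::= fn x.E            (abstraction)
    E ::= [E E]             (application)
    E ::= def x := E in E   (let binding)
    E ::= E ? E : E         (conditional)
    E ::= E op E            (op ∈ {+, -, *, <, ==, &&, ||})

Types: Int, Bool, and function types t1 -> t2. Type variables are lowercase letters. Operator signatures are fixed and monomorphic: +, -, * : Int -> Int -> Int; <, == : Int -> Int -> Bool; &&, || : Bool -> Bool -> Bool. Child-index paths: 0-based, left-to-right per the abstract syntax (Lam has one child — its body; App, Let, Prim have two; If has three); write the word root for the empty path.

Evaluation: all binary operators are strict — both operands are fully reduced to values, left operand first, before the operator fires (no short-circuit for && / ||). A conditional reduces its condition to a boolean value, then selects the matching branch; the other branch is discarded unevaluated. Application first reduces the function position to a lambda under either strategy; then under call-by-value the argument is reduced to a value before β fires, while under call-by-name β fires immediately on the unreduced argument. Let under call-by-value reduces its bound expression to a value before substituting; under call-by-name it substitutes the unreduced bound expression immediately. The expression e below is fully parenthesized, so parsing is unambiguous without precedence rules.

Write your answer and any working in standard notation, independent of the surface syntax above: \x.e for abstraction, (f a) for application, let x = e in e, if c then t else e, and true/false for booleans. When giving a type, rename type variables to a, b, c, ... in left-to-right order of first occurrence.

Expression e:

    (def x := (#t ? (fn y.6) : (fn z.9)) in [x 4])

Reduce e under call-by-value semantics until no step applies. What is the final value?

Answer: 6

Trace:
step 0: (let x = (if true then (\y.6) else (\z.9)) in (x 4))
step 1: [if@0] (let x = (\y.6) in (x 4))
step 2: [let@root] ((\y.6) 4)
step 3: [beta@root] 6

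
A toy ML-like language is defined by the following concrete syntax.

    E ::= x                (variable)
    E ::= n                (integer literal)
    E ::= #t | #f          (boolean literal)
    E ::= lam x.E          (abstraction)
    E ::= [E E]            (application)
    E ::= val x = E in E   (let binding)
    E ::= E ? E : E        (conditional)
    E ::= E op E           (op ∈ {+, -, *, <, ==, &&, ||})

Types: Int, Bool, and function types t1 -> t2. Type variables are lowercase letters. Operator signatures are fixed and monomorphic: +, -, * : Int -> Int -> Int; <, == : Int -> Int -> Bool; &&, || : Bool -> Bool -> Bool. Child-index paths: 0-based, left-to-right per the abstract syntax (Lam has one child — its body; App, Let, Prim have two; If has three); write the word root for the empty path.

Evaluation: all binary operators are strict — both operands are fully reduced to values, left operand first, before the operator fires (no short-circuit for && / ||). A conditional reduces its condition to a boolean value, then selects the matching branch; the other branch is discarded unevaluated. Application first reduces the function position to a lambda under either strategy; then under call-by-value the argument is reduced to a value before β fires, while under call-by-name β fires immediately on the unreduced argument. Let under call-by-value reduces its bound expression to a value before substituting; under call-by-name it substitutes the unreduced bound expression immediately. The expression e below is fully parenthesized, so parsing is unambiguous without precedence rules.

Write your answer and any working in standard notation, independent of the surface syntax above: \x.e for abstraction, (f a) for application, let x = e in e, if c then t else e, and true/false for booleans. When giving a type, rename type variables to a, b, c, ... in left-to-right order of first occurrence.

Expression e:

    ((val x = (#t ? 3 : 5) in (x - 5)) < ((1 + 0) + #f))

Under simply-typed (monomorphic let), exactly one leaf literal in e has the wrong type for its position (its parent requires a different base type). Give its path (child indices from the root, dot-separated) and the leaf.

Derivation:
  unify Bool ~ Bool
  unify Int ~ Int
let x : Int
x : Int
  unify Int ~ Int
  unify Int ~ Int
  unify Int ~ Int
  unify Int ~ Int
  unify Int ~ Int
  unify Int ~ Int
  unify Bool ~ Int
  FAIL: mismatch Bool ~ Int

Answer: 1.1 : false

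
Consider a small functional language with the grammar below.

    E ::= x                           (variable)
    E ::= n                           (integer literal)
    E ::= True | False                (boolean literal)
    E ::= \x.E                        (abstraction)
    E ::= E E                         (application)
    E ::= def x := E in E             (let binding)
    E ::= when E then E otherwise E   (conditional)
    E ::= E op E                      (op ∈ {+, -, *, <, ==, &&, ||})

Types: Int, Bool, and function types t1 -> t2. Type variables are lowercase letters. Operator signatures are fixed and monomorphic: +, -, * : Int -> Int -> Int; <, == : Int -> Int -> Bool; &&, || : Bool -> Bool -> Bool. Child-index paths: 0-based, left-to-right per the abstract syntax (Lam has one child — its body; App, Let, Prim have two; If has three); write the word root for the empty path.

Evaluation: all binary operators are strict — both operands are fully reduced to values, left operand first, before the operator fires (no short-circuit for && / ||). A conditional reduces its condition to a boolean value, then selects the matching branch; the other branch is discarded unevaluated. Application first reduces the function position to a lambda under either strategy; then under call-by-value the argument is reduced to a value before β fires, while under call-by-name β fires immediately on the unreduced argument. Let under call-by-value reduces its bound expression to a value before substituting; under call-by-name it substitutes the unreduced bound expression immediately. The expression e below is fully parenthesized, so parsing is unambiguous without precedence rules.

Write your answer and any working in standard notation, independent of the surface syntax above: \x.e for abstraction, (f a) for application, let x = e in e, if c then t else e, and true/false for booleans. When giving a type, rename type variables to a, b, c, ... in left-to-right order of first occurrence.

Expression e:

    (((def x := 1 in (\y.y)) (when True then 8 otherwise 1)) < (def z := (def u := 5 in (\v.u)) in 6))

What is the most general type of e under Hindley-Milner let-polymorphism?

Answer: Bool

Trace:
let x : Int
y : a
\y._ : a -> a
  unify Bool ~ Bool
  unify Int ~ Int
  unify a -> a ~ Int -> b
  unify a ~ Int
  unify Int ~ b
_ _ : Int
  unify Int ~ Int
let u : Int
u : Int
\v._ : c -> Int
let z : forall. c -> Int
  unify Int ~ Int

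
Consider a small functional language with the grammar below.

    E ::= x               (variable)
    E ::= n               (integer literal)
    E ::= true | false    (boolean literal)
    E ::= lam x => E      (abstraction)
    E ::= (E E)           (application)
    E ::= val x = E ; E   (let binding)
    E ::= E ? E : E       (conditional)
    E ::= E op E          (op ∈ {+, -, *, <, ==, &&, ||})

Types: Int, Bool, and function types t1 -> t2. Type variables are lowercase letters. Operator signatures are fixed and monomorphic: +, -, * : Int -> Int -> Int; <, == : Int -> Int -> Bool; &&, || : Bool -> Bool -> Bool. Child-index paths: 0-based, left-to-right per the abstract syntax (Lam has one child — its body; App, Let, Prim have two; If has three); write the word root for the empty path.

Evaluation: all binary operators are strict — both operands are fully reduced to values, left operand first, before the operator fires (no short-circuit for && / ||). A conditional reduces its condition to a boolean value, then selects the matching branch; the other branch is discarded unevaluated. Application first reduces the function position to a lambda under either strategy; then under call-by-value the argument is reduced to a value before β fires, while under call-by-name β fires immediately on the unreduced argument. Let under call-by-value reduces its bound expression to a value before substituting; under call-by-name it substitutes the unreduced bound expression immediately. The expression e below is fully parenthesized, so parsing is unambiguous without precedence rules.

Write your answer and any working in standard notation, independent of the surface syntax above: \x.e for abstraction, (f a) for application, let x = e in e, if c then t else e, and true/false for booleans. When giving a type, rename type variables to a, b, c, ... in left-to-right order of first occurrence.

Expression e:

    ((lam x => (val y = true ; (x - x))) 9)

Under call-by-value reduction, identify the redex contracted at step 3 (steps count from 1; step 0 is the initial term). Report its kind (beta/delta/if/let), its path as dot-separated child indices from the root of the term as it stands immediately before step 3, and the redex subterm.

Derivation:
step 0: ((\x.(let y = true in (x - x))) 9)
step 1: [beta@root] (let y = true in (9 - 9))
step 2: [let@root] (9 - 9)
step 3: [delta@root] 0

Answer: delta at root : (9 - 9)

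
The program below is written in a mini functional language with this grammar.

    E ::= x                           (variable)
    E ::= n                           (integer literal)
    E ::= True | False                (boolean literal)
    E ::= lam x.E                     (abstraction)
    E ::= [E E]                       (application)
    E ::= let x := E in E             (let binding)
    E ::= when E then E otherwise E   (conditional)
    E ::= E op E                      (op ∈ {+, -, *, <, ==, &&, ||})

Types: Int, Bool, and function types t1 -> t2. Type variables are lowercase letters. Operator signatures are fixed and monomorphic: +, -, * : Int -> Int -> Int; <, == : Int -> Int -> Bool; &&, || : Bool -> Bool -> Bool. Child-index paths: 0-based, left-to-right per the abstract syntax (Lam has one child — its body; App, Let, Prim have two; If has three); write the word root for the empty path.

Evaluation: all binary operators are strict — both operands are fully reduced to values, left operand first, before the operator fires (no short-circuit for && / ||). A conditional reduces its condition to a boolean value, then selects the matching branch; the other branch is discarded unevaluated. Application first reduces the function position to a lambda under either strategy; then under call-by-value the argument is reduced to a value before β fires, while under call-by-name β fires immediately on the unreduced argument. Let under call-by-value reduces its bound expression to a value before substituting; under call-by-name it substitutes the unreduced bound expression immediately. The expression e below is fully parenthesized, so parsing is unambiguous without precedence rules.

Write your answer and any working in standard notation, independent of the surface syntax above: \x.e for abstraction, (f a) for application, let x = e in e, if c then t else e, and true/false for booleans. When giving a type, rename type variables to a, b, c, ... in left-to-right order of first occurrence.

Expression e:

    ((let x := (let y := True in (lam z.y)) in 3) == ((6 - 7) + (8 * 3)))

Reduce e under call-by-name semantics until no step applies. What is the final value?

Working:
step 0: ((let x = (let y = true in (\z.y)) in 3) == ((6 - 7) + (8 * 3)))
step 1: [let@0] (3 == ((6 - 7) + (8 * 3)))
step 2: [delta@1.0] (3 == (-1 + (8 * 3)))
step 3: [delta@1.1] (3 == (-1 + 24))
step 4: [delta@1] (3 == 23)
step 5: [delta@root] false

Answer: false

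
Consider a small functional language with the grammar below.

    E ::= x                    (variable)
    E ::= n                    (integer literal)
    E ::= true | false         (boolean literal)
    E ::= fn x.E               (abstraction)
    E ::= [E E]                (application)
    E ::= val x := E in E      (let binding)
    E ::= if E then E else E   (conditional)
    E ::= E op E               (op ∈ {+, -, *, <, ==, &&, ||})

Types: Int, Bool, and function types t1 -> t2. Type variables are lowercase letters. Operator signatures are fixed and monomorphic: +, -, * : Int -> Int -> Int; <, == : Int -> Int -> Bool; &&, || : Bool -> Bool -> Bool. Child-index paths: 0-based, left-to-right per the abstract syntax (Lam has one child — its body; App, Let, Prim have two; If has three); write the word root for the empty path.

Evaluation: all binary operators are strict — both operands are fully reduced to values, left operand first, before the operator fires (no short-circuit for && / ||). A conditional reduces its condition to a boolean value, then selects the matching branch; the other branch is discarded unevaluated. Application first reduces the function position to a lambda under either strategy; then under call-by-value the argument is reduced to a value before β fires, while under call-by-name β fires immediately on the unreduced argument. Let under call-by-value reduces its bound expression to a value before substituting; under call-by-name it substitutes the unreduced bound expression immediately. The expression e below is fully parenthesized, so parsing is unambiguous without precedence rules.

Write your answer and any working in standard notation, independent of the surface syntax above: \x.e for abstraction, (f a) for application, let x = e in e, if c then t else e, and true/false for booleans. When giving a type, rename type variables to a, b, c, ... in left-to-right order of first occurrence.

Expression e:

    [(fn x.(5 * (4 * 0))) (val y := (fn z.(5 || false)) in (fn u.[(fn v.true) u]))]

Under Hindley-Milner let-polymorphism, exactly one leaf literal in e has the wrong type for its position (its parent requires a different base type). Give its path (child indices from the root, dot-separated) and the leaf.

Working:
  unify Int ~ Int
  unify Int ~ Int
  unify Int ~ Int
  unify Int ~ Int
\x._ : a -> Int
  unify Int ~ Bool
  FAIL: mismatch Int ~ Bool

Answer: 1.0.0.0 : 5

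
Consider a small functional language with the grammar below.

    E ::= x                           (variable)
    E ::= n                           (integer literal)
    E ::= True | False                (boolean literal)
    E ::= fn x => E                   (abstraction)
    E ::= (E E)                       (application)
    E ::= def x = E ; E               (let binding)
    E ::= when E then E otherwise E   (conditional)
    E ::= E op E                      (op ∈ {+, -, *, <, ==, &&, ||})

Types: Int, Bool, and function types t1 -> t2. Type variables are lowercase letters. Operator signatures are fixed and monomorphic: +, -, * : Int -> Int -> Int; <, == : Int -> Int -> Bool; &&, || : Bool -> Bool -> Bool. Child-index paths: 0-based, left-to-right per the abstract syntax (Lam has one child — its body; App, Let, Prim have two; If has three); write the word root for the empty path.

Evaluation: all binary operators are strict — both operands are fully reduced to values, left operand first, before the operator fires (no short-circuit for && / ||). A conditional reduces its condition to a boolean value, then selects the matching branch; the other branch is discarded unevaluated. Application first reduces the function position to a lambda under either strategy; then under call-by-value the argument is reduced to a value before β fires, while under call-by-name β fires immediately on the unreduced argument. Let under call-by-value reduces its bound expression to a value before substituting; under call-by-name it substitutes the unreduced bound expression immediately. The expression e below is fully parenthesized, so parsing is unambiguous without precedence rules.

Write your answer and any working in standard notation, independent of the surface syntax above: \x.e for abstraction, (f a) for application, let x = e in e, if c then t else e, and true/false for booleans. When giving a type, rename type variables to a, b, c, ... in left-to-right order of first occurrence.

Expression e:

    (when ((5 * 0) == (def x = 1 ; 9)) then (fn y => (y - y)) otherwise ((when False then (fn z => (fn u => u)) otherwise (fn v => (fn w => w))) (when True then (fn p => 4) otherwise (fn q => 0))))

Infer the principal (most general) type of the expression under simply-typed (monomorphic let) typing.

Trace:
  unify Int ~ Int
  unify Int ~ Int
  unify Int ~ Int
let x : Int
  unify Int ~ Int
  unify Bool ~ Bool
y : a
  unify a ~ Int
y : Int
  unify Int ~ Int
\y._ : Int -> Int
  unify Bool ~ Bool
u : c
\u._ : c -> c
\z._ : b -> c -> c
w : e
\w._ : e -> e
\v._ : d -> e -> e
  unify b -> c -> c ~ d -> e -> e
  unify b ~ d
  unify c -> c ~ e -> e
  unify c ~ e
  unify e ~ e
  unify Bool ~ Bool
\p._ : f -> Int
\q._ : g -> Int
  unify f -> Int ~ g -> Int
  unify f ~ g
  unify Int ~ Int
  unify d -> e -> e ~ (g -> Int) -> h
  unify d ~ g -> Int
  unify e -> e ~ h
_ _ : e -> e
  unify Int -> Int ~ e -> e
  unify Int ~ e
  unify Int ~ Int

Answer: Int -> Int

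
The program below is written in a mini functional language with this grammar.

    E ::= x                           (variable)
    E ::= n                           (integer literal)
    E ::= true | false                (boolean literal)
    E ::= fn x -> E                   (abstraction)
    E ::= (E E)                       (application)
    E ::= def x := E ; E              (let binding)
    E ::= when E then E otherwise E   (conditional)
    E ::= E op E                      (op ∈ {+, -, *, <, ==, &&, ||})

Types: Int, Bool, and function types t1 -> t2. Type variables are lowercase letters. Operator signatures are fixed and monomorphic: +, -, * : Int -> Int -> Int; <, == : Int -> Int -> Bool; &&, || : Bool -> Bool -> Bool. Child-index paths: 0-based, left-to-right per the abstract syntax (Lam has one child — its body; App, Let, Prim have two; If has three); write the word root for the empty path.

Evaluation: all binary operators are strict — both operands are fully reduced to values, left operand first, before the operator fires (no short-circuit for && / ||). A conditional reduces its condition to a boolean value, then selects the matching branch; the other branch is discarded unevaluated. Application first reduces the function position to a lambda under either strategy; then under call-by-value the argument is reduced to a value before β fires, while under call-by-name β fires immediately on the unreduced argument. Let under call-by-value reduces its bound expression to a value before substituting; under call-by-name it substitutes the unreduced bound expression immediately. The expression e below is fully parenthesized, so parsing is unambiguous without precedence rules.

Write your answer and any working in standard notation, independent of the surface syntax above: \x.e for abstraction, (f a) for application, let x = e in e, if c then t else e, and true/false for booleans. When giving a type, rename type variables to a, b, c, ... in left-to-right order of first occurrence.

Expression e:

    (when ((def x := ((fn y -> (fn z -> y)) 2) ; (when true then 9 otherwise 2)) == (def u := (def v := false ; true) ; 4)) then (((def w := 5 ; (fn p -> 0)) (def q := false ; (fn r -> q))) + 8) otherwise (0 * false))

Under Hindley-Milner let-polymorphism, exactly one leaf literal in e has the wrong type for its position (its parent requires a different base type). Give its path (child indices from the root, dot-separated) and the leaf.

Derivation:
y : a
\z._ : b -> a
\y._ : a -> b -> a
  unify a -> b -> a ~ Int -> c
  unify a ~ Int
  unify b -> Int ~ c
_ _ : b -> Int
let x : forall. b -> Int
  unify Bool ~ Bool
  unify Int ~ Int
  unify Int ~ Int
let v : Bool
let u : Bool
  unify Int ~ Int
  unify Bool ~ Bool
let w : Int
\p._ : d -> Int
let q : Bool
q : Bool
\r._ : e -> Bool
  unify d -> Int ~ (e -> Bool) -> f
  unify d ~ e -> Bool
  unify Int ~ f
_ _ : Int
  unify Int ~ Int
  unify Int ~ Int
  unify Int ~ Int
  unify Bool ~ Int
  FAIL: mismatch Bool ~ Int

Answer: 2.1 : false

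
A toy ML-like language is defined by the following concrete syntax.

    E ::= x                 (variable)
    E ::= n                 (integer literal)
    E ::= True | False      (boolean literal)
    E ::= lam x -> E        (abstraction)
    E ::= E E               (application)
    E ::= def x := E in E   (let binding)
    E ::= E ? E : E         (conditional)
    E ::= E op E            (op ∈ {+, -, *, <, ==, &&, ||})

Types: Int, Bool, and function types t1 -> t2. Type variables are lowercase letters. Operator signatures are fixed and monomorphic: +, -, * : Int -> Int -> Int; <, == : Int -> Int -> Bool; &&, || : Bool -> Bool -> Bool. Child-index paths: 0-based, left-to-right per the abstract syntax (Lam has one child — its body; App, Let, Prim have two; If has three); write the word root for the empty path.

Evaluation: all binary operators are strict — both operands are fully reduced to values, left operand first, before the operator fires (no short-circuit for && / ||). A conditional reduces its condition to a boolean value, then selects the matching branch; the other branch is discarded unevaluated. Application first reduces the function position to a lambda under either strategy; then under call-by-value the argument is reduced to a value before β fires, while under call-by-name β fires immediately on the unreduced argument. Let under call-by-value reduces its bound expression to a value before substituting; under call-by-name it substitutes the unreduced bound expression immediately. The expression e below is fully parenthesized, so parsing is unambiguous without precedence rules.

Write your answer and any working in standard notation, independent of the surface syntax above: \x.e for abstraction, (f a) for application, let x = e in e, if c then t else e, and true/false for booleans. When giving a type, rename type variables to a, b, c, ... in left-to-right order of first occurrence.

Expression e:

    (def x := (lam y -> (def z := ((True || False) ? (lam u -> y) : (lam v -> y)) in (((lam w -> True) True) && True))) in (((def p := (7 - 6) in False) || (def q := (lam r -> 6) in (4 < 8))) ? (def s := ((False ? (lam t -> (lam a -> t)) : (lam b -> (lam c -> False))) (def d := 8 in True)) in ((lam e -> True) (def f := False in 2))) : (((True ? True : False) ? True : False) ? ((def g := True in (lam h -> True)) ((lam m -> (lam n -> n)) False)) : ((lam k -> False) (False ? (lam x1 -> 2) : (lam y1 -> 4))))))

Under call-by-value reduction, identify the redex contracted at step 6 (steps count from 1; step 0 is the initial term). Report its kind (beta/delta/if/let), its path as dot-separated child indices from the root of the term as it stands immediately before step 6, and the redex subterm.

Answer: delta at 0 : (false || true)

Working:
step 0: (let x = (\y.(let z = (if (true || false) then (\u.y) else (\v.y)) in (((\w.true) true) && true))) in (if ((let p = (7 - 6) in false) || (let q = (\r.6) in (4 < 8))) then (let s = ((if false then (\t.(\a.t)) else (\b.(\c.false))) (let d = 8 in true)) in ((\e.true) (let f = false in 2))) else (if (if (if true then true else false) then true else false) then ((let g = true in (\h.true)) ((\m.(\n.n)) false)) else ((\k.false) (if false then (\x1.2) else (\y1.4))))))
step 1: [let@root] (if ((let p = (7 - 6) in false) || (let q = (\r.6) in (4 < 8))) then (let s = ((if false then (\t.(\a.t)) else (\b.(\c.false))) (let d = 8 in true)) in ((\e.true) (let f = false in 2))) else (if (if (if true then true else false) then true else false) then ((let g = true in (\h.true)) ((\m.(\n.n)) false)) else ((\k.false) (if false then (\x1.2) else (\y1.4)))))
step 2: [delta@0.0.0] (if ((let p = 1 in false) || (let q = (\r.6) in (4 < 8))) then (let s = ((if false then (\t.(\a.t)) else (\b.(\c.false))) (let d = 8 in true)) in ((\e.true) (let f = false in 2))) else (if (if (if true then true else false) then true else false) then ((let g = true in (\h.true)) ((\m.(\n.n)) false)) else ((\k.false) (if false then (\x1.2) else (\y1.4)))))
step 3: [let@0.0] (if (false || (let q = (\r.6) in (4 < 8))) then (let s = ((if false then (\t.(\a.t)) else (\b.(\c.false))) (let d = 8 in true)) in ((\e.true) (let f = false in 2))) else (if (if (if true then true else false) then true else false) then ((let g = true in (\h.true)) ((\m.(\n.n)) false)) else ((\k.false) (if false then (\x1.2) else (\y1.4)))))
step 4: [let@0.1] (if (false || (4 < 8)) then (let s = ((if false then (\t.(\a.t)) else (\b.(\c.false))) (let d = 8 in true)) in ((\e.true) (let f = false in 2))) else (if (if (if true then true else false) then true else false) then ((let g = true in (\h.true)) ((\m.(\n.n)) false)) else ((\k.false) (if false then (\x1.2) else (\y1.4)))))
step 5: [delta@0.1] (if (false || true) then (let s = ((if false then (\t.(\a.t)) else (\b.(\c.false))) (let d = 8 in true)) in ((\e.true) (let f = false in 2))) else (if (if (if true then true else false) then true else false) then ((let g = true in (\h.true)) ((\m.(\n.n)) false)) else ((\k.false) (if false then (\x1.2) else (\y1.4)))))
step 6: [delta@0] (if true then (let s = ((if false then (\t.(\a.t)) else (\b.(\c.false))) (let d = 8 in true)) in ((\e.true) (let f = false in 2))) else (if (if (if true then true else false) then true else false) then ((let g = true in (\h.true)) ((\m.(\n.n)) false)) else ((\k.false) (if false then (\x1.2) else (\y1.4)))))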